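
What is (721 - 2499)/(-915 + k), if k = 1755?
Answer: -127/60 ≈ -2.1167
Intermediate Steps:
(721 - 2499)/(-915 + k) = (721 - 2499)/(-915 + 1755) = -1778/840 = -1778*1/840 = -127/60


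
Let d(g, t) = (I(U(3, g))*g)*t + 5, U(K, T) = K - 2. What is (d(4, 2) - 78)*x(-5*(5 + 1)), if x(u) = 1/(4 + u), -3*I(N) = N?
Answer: 227/78 ≈ 2.9103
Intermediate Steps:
U(K, T) = -2 + K
I(N) = -N/3
d(g, t) = 5 - g*t/3 (d(g, t) = ((-(-2 + 3)/3)*g)*t + 5 = ((-⅓*1)*g)*t + 5 = (-g/3)*t + 5 = -g*t/3 + 5 = 5 - g*t/3)
(d(4, 2) - 78)*x(-5*(5 + 1)) = ((5 - ⅓*4*2) - 78)/(4 - 5*(5 + 1)) = ((5 - 8/3) - 78)/(4 - 5*6) = (7/3 - 78)/(4 - 30) = -227/3/(-26) = -227/3*(-1/26) = 227/78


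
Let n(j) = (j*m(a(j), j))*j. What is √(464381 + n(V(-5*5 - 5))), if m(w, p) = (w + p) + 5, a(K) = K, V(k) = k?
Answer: √414881 ≈ 644.11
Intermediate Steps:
m(w, p) = 5 + p + w (m(w, p) = (p + w) + 5 = 5 + p + w)
n(j) = j²*(5 + 2*j) (n(j) = (j*(5 + j + j))*j = (j*(5 + 2*j))*j = j²*(5 + 2*j))
√(464381 + n(V(-5*5 - 5))) = √(464381 + (-5*5 - 5)²*(5 + 2*(-5*5 - 5))) = √(464381 + (-25 - 5)²*(5 + 2*(-25 - 5))) = √(464381 + (-30)²*(5 + 2*(-30))) = √(464381 + 900*(5 - 60)) = √(464381 + 900*(-55)) = √(464381 - 49500) = √414881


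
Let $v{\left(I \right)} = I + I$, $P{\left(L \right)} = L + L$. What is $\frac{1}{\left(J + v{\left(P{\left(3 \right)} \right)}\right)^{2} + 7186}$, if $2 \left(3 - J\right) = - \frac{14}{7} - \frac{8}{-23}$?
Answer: $\frac{529}{3933890} \approx 0.00013447$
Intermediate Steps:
$P{\left(L \right)} = 2 L$
$v{\left(I \right)} = 2 I$
$J = \frac{88}{23}$ ($J = 3 - \frac{- \frac{14}{7} - \frac{8}{-23}}{2} = 3 - \frac{\left(-14\right) \frac{1}{7} - - \frac{8}{23}}{2} = 3 - \frac{-2 + \frac{8}{23}}{2} = 3 - - \frac{19}{23} = 3 + \frac{19}{23} = \frac{88}{23} \approx 3.8261$)
$\frac{1}{\left(J + v{\left(P{\left(3 \right)} \right)}\right)^{2} + 7186} = \frac{1}{\left(\frac{88}{23} + 2 \cdot 2 \cdot 3\right)^{2} + 7186} = \frac{1}{\left(\frac{88}{23} + 2 \cdot 6\right)^{2} + 7186} = \frac{1}{\left(\frac{88}{23} + 12\right)^{2} + 7186} = \frac{1}{\left(\frac{364}{23}\right)^{2} + 7186} = \frac{1}{\frac{132496}{529} + 7186} = \frac{1}{\frac{3933890}{529}} = \frac{529}{3933890}$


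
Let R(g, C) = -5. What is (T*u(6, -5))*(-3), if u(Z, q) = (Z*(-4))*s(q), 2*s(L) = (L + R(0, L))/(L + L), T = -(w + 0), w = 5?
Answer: -180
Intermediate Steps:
T = -5 (T = -(5 + 0) = -1*5 = -5)
s(L) = (-5 + L)/(4*L) (s(L) = ((L - 5)/(L + L))/2 = ((-5 + L)/((2*L)))/2 = ((-5 + L)*(1/(2*L)))/2 = ((-5 + L)/(2*L))/2 = (-5 + L)/(4*L))
u(Z, q) = -Z*(-5 + q)/q (u(Z, q) = (Z*(-4))*((-5 + q)/(4*q)) = (-4*Z)*((-5 + q)/(4*q)) = -Z*(-5 + q)/q)
(T*u(6, -5))*(-3) = -30*(5 - 1*(-5))/(-5)*(-3) = -30*(-1)*(5 + 5)/5*(-3) = -30*(-1)*10/5*(-3) = -5*(-12)*(-3) = 60*(-3) = -180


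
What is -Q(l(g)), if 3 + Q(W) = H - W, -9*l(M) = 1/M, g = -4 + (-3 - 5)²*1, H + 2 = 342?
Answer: -181981/540 ≈ -337.00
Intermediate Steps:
H = 340 (H = -2 + 342 = 340)
g = 60 (g = -4 + (-8)²*1 = -4 + 64*1 = -4 + 64 = 60)
l(M) = -1/(9*M)
Q(W) = 337 - W (Q(W) = -3 + (340 - W) = 337 - W)
-Q(l(g)) = -(337 - (-1)/(9*60)) = -(337 - 1*(-1/540)) = -(337 + 1/540) = -1*181981/540 = -181981/540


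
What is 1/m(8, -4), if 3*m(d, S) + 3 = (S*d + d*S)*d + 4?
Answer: -3/511 ≈ -0.0058708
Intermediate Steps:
m(d, S) = 1/3 + 2*S*d**2/3 (m(d, S) = -1 + ((S*d + d*S)*d + 4)/3 = -1 + ((S*d + S*d)*d + 4)/3 = -1 + ((2*S*d)*d + 4)/3 = -1 + (2*S*d**2 + 4)/3 = -1 + (4 + 2*S*d**2)/3 = -1 + (4/3 + 2*S*d**2/3) = 1/3 + 2*S*d**2/3)
1/m(8, -4) = 1/(1/3 + (2/3)*(-4)*8**2) = 1/(1/3 + (2/3)*(-4)*64) = 1/(1/3 - 512/3) = 1/(-511/3) = -3/511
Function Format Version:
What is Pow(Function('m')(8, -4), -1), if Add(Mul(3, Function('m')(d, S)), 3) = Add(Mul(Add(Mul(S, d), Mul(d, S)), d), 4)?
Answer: Rational(-3, 511) ≈ -0.0058708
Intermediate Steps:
Function('m')(d, S) = Add(Rational(1, 3), Mul(Rational(2, 3), S, Pow(d, 2))) (Function('m')(d, S) = Add(-1, Mul(Rational(1, 3), Add(Mul(Add(Mul(S, d), Mul(d, S)), d), 4))) = Add(-1, Mul(Rational(1, 3), Add(Mul(Add(Mul(S, d), Mul(S, d)), d), 4))) = Add(-1, Mul(Rational(1, 3), Add(Mul(Mul(2, S, d), d), 4))) = Add(-1, Mul(Rational(1, 3), Add(Mul(2, S, Pow(d, 2)), 4))) = Add(-1, Mul(Rational(1, 3), Add(4, Mul(2, S, Pow(d, 2))))) = Add(-1, Add(Rational(4, 3), Mul(Rational(2, 3), S, Pow(d, 2)))) = Add(Rational(1, 3), Mul(Rational(2, 3), S, Pow(d, 2))))
Pow(Function('m')(8, -4), -1) = Pow(Add(Rational(1, 3), Mul(Rational(2, 3), -4, Pow(8, 2))), -1) = Pow(Add(Rational(1, 3), Mul(Rational(2, 3), -4, 64)), -1) = Pow(Add(Rational(1, 3), Rational(-512, 3)), -1) = Pow(Rational(-511, 3), -1) = Rational(-3, 511)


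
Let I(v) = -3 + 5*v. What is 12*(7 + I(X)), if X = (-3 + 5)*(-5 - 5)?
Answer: -1152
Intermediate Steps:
X = -20 (X = 2*(-10) = -20)
12*(7 + I(X)) = 12*(7 + (-3 + 5*(-20))) = 12*(7 + (-3 - 100)) = 12*(7 - 103) = 12*(-96) = -1152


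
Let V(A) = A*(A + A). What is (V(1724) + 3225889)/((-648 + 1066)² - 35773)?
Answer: 3056747/46317 ≈ 65.996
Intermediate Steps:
V(A) = 2*A² (V(A) = A*(2*A) = 2*A²)
(V(1724) + 3225889)/((-648 + 1066)² - 35773) = (2*1724² + 3225889)/((-648 + 1066)² - 35773) = (2*2972176 + 3225889)/(418² - 35773) = (5944352 + 3225889)/(174724 - 35773) = 9170241/138951 = 9170241*(1/138951) = 3056747/46317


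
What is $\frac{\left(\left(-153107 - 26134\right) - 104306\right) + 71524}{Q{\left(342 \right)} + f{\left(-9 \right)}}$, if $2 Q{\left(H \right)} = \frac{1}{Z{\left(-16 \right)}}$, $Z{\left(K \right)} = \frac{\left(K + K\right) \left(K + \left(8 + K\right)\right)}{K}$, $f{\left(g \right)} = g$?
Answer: $\frac{20354208}{865} \approx 23531.0$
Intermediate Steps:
$Z{\left(K \right)} = 16 + 4 K$ ($Z{\left(K \right)} = \frac{2 K \left(8 + 2 K\right)}{K} = 16 + 4 K$)
$Q{\left(H \right)} = - \frac{1}{96}$ ($Q{\left(H \right)} = \frac{1}{2 \left(16 + 4 \left(-16\right)\right)} = \frac{1}{2 \left(16 - 64\right)} = \frac{1}{2 \left(-48\right)} = \frac{1}{2} \left(- \frac{1}{48}\right) = - \frac{1}{96}$)
$\frac{\left(\left(-153107 - 26134\right) - 104306\right) + 71524}{Q{\left(342 \right)} + f{\left(-9 \right)}} = \frac{\left(\left(-153107 - 26134\right) - 104306\right) + 71524}{- \frac{1}{96} - 9} = \frac{\left(-179241 - 104306\right) + 71524}{- \frac{865}{96}} = \left(-283547 + 71524\right) \left(- \frac{96}{865}\right) = \left(-212023\right) \left(- \frac{96}{865}\right) = \frac{20354208}{865}$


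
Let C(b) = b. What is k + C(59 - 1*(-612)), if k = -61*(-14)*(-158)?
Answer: -134261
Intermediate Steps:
k = -134932 (k = 854*(-158) = -134932)
k + C(59 - 1*(-612)) = -134932 + (59 - 1*(-612)) = -134932 + (59 + 612) = -134932 + 671 = -134261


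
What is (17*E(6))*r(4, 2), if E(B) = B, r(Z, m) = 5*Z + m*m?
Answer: 2448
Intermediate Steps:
r(Z, m) = m² + 5*Z (r(Z, m) = 5*Z + m² = m² + 5*Z)
(17*E(6))*r(4, 2) = (17*6)*(2² + 5*4) = 102*(4 + 20) = 102*24 = 2448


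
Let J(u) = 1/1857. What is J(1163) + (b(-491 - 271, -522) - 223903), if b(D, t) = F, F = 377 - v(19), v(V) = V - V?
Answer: -415087781/1857 ≈ -2.2353e+5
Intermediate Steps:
v(V) = 0
F = 377 (F = 377 - 1*0 = 377 + 0 = 377)
b(D, t) = 377
J(u) = 1/1857
J(1163) + (b(-491 - 271, -522) - 223903) = 1/1857 + (377 - 223903) = 1/1857 - 223526 = -415087781/1857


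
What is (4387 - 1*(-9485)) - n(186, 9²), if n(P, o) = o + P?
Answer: 13605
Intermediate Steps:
n(P, o) = P + o
(4387 - 1*(-9485)) - n(186, 9²) = (4387 - 1*(-9485)) - (186 + 9²) = (4387 + 9485) - (186 + 81) = 13872 - 1*267 = 13872 - 267 = 13605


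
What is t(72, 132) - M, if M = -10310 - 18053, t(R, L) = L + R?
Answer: 28567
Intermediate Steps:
M = -28363
t(72, 132) - M = (132 + 72) - 1*(-28363) = 204 + 28363 = 28567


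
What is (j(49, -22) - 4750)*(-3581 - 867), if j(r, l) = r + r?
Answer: 20692096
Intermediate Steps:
j(r, l) = 2*r
(j(49, -22) - 4750)*(-3581 - 867) = (2*49 - 4750)*(-3581 - 867) = (98 - 4750)*(-4448) = -4652*(-4448) = 20692096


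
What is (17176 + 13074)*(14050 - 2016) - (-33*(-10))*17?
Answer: 364022890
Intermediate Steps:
(17176 + 13074)*(14050 - 2016) - (-33*(-10))*17 = 30250*12034 - 330*17 = 364028500 - 1*5610 = 364028500 - 5610 = 364022890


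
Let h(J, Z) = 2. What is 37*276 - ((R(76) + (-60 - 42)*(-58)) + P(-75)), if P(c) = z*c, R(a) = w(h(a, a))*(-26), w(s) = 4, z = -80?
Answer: -1600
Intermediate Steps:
R(a) = -104 (R(a) = 4*(-26) = -104)
P(c) = -80*c
37*276 - ((R(76) + (-60 - 42)*(-58)) + P(-75)) = 37*276 - ((-104 + (-60 - 42)*(-58)) - 80*(-75)) = 10212 - ((-104 - 102*(-58)) + 6000) = 10212 - ((-104 + 5916) + 6000) = 10212 - (5812 + 6000) = 10212 - 1*11812 = 10212 - 11812 = -1600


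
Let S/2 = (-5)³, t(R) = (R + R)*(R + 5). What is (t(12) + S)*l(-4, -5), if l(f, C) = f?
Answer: -632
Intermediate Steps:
t(R) = 2*R*(5 + R) (t(R) = (2*R)*(5 + R) = 2*R*(5 + R))
S = -250 (S = 2*(-5)³ = 2*(-125) = -250)
(t(12) + S)*l(-4, -5) = (2*12*(5 + 12) - 250)*(-4) = (2*12*17 - 250)*(-4) = (408 - 250)*(-4) = 158*(-4) = -632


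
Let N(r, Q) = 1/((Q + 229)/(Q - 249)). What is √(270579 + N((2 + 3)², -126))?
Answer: √2870533986/103 ≈ 520.17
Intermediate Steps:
N(r, Q) = (-249 + Q)/(229 + Q) (N(r, Q) = 1/((229 + Q)/(-249 + Q)) = (-249 + Q)/(229 + Q))
√(270579 + N((2 + 3)², -126)) = √(270579 + (-249 - 126)/(229 - 126)) = √(270579 - 375/103) = √(27869262/103) = √2870533986/103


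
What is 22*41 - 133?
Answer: 769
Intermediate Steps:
22*41 - 133 = 902 - 133 = 769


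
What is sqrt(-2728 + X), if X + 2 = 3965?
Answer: sqrt(1235) ≈ 35.143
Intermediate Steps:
X = 3963 (X = -2 + 3965 = 3963)
sqrt(-2728 + X) = sqrt(-2728 + 3963) = sqrt(1235)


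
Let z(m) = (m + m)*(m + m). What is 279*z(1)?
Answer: 1116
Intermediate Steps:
z(m) = 4*m² (z(m) = (2*m)*(2*m) = 4*m²)
279*z(1) = 279*(4*1²) = 279*(4*1) = 279*4 = 1116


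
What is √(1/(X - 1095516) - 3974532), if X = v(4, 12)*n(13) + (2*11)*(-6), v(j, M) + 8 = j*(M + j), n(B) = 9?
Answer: I*√1191704180532127674/547572 ≈ 1993.6*I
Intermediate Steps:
v(j, M) = -8 + j*(M + j)
X = 372 (X = (-8 + 4² + 12*4)*9 + (2*11)*(-6) = (-8 + 16 + 48)*9 + 22*(-6) = 56*9 - 132 = 504 - 132 = 372)
√(1/(X - 1095516) - 3974532) = √(1/(372 - 1095516) - 3974532) = √(1/(-1095144) - 3974532) = √(-1/1095144 - 3974532) = √(-4352684872609/1095144) = I*√1191704180532127674/547572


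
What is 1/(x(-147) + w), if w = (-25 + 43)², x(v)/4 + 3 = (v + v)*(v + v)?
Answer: 1/346056 ≈ 2.8897e-6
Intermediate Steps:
x(v) = -12 + 16*v² (x(v) = -12 + 4*((v + v)*(v + v)) = -12 + 4*((2*v)*(2*v)) = -12 + 4*(4*v²) = -12 + 16*v²)
w = 324 (w = 18² = 324)
1/(x(-147) + w) = 1/((-12 + 16*(-147)²) + 324) = 1/((-12 + 16*21609) + 324) = 1/((-12 + 345744) + 324) = 1/(345732 + 324) = 1/346056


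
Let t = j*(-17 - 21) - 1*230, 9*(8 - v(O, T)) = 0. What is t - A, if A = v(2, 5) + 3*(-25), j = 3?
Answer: -277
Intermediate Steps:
v(O, T) = 8 (v(O, T) = 8 - 1/9*0 = 8 + 0 = 8)
A = -67 (A = 8 + 3*(-25) = 8 - 75 = -67)
t = -344 (t = 3*(-17 - 21) - 1*230 = 3*(-38) - 230 = -114 - 230 = -344)
t - A = -344 - 1*(-67) = -344 + 67 = -277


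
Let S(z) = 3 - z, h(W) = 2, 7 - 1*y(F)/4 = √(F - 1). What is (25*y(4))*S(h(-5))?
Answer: 700 - 100*√3 ≈ 526.79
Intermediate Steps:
y(F) = 28 - 4*√(-1 + F) (y(F) = 28 - 4*√(F - 1) = 28 - 4*√(-1 + F))
(25*y(4))*S(h(-5)) = (25*(28 - 4*√(-1 + 4)))*(3 - 1*2) = (25*(28 - 4*√3))*(3 - 2) = (700 - 100*√3)*1 = 700 - 100*√3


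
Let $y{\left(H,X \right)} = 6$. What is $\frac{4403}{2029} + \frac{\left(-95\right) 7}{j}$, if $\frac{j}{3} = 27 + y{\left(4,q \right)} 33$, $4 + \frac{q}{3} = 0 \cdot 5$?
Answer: $\frac{324548}{273915} \approx 1.1848$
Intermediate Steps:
$q = -12$ ($q = -12 + 3 \cdot 0 \cdot 5 = -12 + 3 \cdot 0 = -12 + 0 = -12$)
$j = 675$ ($j = 3 \left(27 + 6 \cdot 33\right) = 3 \left(27 + 198\right) = 3 \cdot 225 = 675$)
$\frac{4403}{2029} + \frac{\left(-95\right) 7}{j} = \frac{4403}{2029} + \frac{\left(-95\right) 7}{675} = 4403 \cdot \frac{1}{2029} - \frac{133}{135} = \frac{4403}{2029} - \frac{133}{135} = \frac{324548}{273915}$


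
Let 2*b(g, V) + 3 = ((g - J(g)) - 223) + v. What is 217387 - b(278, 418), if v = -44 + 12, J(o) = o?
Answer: 217516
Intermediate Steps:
v = -32
b(g, V) = -129 (b(g, V) = -3/2 + (((g - g) - 223) - 32)/2 = -3/2 + ((0 - 223) - 32)/2 = -3/2 + (-223 - 32)/2 = -3/2 + (½)*(-255) = -3/2 - 255/2 = -129)
217387 - b(278, 418) = 217387 - 1*(-129) = 217387 + 129 = 217516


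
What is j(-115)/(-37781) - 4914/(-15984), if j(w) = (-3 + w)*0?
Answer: 91/296 ≈ 0.30743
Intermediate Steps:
j(w) = 0
j(-115)/(-37781) - 4914/(-15984) = 0/(-37781) - 4914/(-15984) = 0*(-1/37781) - 4914*(-1/15984) = 0 + 91/296 = 91/296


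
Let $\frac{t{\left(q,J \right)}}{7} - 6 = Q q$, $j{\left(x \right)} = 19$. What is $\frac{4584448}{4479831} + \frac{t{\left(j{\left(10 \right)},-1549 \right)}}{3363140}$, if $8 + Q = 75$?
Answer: $\frac{15458248373663}{15066298829340} \approx 1.026$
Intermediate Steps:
$Q = 67$ ($Q = -8 + 75 = 67$)
$t{\left(q,J \right)} = 42 + 469 q$ ($t{\left(q,J \right)} = 42 + 7 \cdot 67 q = 42 + 469 q$)
$\frac{4584448}{4479831} + \frac{t{\left(j{\left(10 \right)},-1549 \right)}}{3363140} = \frac{4584448}{4479831} + \frac{42 + 469 \cdot 19}{3363140} = 4584448 \cdot \frac{1}{4479831} + \left(42 + 8911\right) \frac{1}{3363140} = \frac{4584448}{4479831} + 8953 \cdot \frac{1}{3363140} = \frac{4584448}{4479831} + \frac{8953}{3363140} = \frac{15458248373663}{15066298829340}$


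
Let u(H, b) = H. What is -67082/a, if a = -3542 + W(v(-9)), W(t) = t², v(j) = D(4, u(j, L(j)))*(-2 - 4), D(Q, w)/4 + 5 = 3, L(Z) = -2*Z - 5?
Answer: 33541/619 ≈ 54.186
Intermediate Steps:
L(Z) = -5 - 2*Z
D(Q, w) = -8 (D(Q, w) = -20 + 4*3 = -20 + 12 = -8)
v(j) = 48 (v(j) = -8*(-2 - 4) = -8*(-6) = 48)
a = -1238 (a = -3542 + 48² = -3542 + 2304 = -1238)
-67082/a = -67082/(-1238) = -67082*(-1/1238) = 33541/619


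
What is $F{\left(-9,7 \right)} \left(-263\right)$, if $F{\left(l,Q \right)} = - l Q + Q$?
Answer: $-18410$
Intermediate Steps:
$F{\left(l,Q \right)} = Q - Q l$ ($F{\left(l,Q \right)} = - Q l + Q = Q - Q l$)
$F{\left(-9,7 \right)} \left(-263\right) = 7 \left(1 - -9\right) \left(-263\right) = 7 \left(1 + 9\right) \left(-263\right) = 7 \cdot 10 \left(-263\right) = 70 \left(-263\right) = -18410$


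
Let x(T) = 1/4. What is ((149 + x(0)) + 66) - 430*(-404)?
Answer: 695741/4 ≈ 1.7394e+5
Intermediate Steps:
x(T) = 1/4
((149 + x(0)) + 66) - 430*(-404) = ((149 + 1/4) + 66) - 430*(-404) = (597/4 + 66) + 173720 = 861/4 + 173720 = 695741/4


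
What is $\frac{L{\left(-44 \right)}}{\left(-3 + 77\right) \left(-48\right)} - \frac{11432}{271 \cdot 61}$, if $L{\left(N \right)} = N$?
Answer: $- \frac{9969775}{14679528} \approx -0.67916$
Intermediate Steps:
$\frac{L{\left(-44 \right)}}{\left(-3 + 77\right) \left(-48\right)} - \frac{11432}{271 \cdot 61} = - \frac{44}{\left(-3 + 77\right) \left(-48\right)} - \frac{11432}{271 \cdot 61} = - \frac{44}{74 \left(-48\right)} - \frac{11432}{16531} = - \frac{44}{-3552} - \frac{11432}{16531} = \left(-44\right) \left(- \frac{1}{3552}\right) - \frac{11432}{16531} = \frac{11}{888} - \frac{11432}{16531} = - \frac{9969775}{14679528}$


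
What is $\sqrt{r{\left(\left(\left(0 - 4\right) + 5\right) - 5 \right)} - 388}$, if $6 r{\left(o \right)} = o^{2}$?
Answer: $\frac{34 i \sqrt{3}}{3} \approx 19.63 i$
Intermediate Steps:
$r{\left(o \right)} = \frac{o^{2}}{6}$
$\sqrt{r{\left(\left(\left(0 - 4\right) + 5\right) - 5 \right)} - 388} = \sqrt{\frac{\left(\left(\left(0 - 4\right) + 5\right) - 5\right)^{2}}{6} - 388} = \sqrt{\frac{\left(\left(-4 + 5\right) - 5\right)^{2}}{6} - 388} = \sqrt{\frac{\left(1 - 5\right)^{2}}{6} - 388} = \sqrt{\frac{\left(-4\right)^{2}}{6} - 388} = \sqrt{\frac{1}{6} \cdot 16 - 388} = \sqrt{\frac{8}{3} - 388} = \sqrt{- \frac{1156}{3}} = \frac{34 i \sqrt{3}}{3}$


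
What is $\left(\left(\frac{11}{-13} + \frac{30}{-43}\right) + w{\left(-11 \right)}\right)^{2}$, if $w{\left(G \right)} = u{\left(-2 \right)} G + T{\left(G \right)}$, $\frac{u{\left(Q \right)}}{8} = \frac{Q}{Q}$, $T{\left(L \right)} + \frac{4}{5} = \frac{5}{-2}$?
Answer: $\frac{269357886009}{31248100} \approx 8620.0$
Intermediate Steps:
$T{\left(L \right)} = - \frac{33}{10}$ ($T{\left(L \right)} = - \frac{4}{5} + \frac{5}{-2} = - \frac{4}{5} + 5 \left(- \frac{1}{2}\right) = - \frac{4}{5} - \frac{5}{2} = - \frac{33}{10}$)
$u{\left(Q \right)} = 8$ ($u{\left(Q \right)} = 8 \frac{Q}{Q} = 8 \cdot 1 = 8$)
$w{\left(G \right)} = - \frac{33}{10} + 8 G$ ($w{\left(G \right)} = 8 G - \frac{33}{10} = - \frac{33}{10} + 8 G$)
$\left(\left(\frac{11}{-13} + \frac{30}{-43}\right) + w{\left(-11 \right)}\right)^{2} = \left(\left(\frac{11}{-13} + \frac{30}{-43}\right) + \left(- \frac{33}{10} + 8 \left(-11\right)\right)\right)^{2} = \left(\left(11 \left(- \frac{1}{13}\right) + 30 \left(- \frac{1}{43}\right)\right) - \frac{913}{10}\right)^{2} = \left(\left(- \frac{11}{13} - \frac{30}{43}\right) - \frac{913}{10}\right)^{2} = \left(- \frac{863}{559} - \frac{913}{10}\right)^{2} = \left(- \frac{518997}{5590}\right)^{2} = \frac{269357886009}{31248100}$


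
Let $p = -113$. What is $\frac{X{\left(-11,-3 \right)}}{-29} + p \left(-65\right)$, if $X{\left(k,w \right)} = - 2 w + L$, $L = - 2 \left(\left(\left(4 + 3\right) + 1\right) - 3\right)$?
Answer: $\frac{213009}{29} \approx 7345.1$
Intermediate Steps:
$L = -10$ ($L = - 2 \left(\left(7 + 1\right) - 3\right) = - 2 \left(8 - 3\right) = \left(-2\right) 5 = -10$)
$X{\left(k,w \right)} = -10 - 2 w$ ($X{\left(k,w \right)} = - 2 w - 10 = -10 - 2 w$)
$\frac{X{\left(-11,-3 \right)}}{-29} + p \left(-65\right) = \frac{-10 - -6}{-29} - -7345 = \left(-10 + 6\right) \left(- \frac{1}{29}\right) + 7345 = \left(-4\right) \left(- \frac{1}{29}\right) + 7345 = \frac{4}{29} + 7345 = \frac{213009}{29}$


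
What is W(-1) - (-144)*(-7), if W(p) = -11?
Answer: -1019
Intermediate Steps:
W(-1) - (-144)*(-7) = -11 - (-144)*(-7) = -11 - 48*21 = -11 - 1008 = -1019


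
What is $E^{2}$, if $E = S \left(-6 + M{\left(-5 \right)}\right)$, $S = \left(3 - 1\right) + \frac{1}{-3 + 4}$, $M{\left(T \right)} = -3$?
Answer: $729$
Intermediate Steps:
$S = 3$ ($S = \left(3 - 1\right) + 1^{-1} = 2 + 1 = 3$)
$E = -27$ ($E = 3 \left(-6 - 3\right) = 3 \left(-9\right) = -27$)
$E^{2} = \left(-27\right)^{2} = 729$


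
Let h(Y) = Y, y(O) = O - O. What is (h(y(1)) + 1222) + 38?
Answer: 1260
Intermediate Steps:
y(O) = 0
(h(y(1)) + 1222) + 38 = (0 + 1222) + 38 = 1222 + 38 = 1260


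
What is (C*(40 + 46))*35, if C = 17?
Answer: 51170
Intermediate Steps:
(C*(40 + 46))*35 = (17*(40 + 46))*35 = (17*86)*35 = 1462*35 = 51170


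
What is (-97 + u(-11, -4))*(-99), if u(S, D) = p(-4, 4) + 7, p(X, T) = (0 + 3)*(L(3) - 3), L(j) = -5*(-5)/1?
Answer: 2376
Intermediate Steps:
L(j) = 25 (L(j) = 25*1 = 25)
p(X, T) = 66 (p(X, T) = (0 + 3)*(25 - 3) = 3*22 = 66)
u(S, D) = 73 (u(S, D) = 66 + 7 = 73)
(-97 + u(-11, -4))*(-99) = (-97 + 73)*(-99) = -24*(-99) = 2376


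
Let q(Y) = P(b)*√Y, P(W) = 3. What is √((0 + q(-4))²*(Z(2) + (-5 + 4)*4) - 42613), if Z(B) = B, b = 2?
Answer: I*√42541 ≈ 206.25*I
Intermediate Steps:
q(Y) = 3*√Y
√((0 + q(-4))²*(Z(2) + (-5 + 4)*4) - 42613) = √((0 + 3*√(-4))²*(2 + (-5 + 4)*4) - 42613) = √((0 + 3*(2*I))²*(2 - 1*4) - 42613) = √((0 + 6*I)²*(2 - 4) - 42613) = √((6*I)²*(-2) - 42613) = √(-36*(-2) - 42613) = √(72 - 42613) = √(-42541) = I*√42541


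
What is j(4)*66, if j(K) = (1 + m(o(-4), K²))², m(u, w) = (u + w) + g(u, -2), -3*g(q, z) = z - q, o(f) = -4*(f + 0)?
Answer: 100386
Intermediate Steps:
o(f) = -4*f
g(q, z) = -z/3 + q/3 (g(q, z) = -(z - q)/3 = -z/3 + q/3)
m(u, w) = ⅔ + w + 4*u/3 (m(u, w) = (u + w) + (-⅓*(-2) + u/3) = (u + w) + (⅔ + u/3) = ⅔ + w + 4*u/3)
j(K) = (23 + K²)² (j(K) = (1 + (⅔ + K² + 4*(-4*(-4))/3))² = (1 + (⅔ + K² + (4/3)*16))² = (1 + (⅔ + K² + 64/3))² = (1 + (22 + K²))² = (23 + K²)²)
j(4)*66 = (23 + 4²)²*66 = (23 + 16)²*66 = 39²*66 = 1521*66 = 100386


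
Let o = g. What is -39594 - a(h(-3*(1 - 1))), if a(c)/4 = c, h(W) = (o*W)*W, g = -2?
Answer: -39594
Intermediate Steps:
o = -2
h(W) = -2*W² (h(W) = (-2*W)*W = -2*W²)
a(c) = 4*c
-39594 - a(h(-3*(1 - 1))) = -39594 - 4*(-2*9*(1 - 1)²) = -39594 - 4*(-2*(-3*0)²) = -39594 - 4*(-2*0²) = -39594 - 4*(-2*0) = -39594 - 4*0 = -39594 - 1*0 = -39594 + 0 = -39594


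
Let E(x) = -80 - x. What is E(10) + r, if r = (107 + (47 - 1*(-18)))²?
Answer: 29494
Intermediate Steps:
r = 29584 (r = (107 + (47 + 18))² = (107 + 65)² = 172² = 29584)
E(10) + r = (-80 - 1*10) + 29584 = (-80 - 10) + 29584 = -90 + 29584 = 29494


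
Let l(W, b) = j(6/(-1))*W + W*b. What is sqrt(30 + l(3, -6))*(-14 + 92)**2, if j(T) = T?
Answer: 6084*I*sqrt(6) ≈ 14903.0*I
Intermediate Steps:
l(W, b) = -6*W + W*b (l(W, b) = (6/(-1))*W + W*b = (6*(-1))*W + W*b = -6*W + W*b)
sqrt(30 + l(3, -6))*(-14 + 92)**2 = sqrt(30 + 3*(-6 - 6))*(-14 + 92)**2 = sqrt(30 + 3*(-12))*78**2 = sqrt(30 - 36)*6084 = sqrt(-6)*6084 = (I*sqrt(6))*6084 = 6084*I*sqrt(6)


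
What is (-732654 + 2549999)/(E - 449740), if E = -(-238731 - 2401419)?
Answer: 363469/438082 ≈ 0.82968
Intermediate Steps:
E = 2640150 (E = -1*(-2640150) = 2640150)
(-732654 + 2549999)/(E - 449740) = (-732654 + 2549999)/(2640150 - 449740) = 1817345/2190410 = 1817345*(1/2190410) = 363469/438082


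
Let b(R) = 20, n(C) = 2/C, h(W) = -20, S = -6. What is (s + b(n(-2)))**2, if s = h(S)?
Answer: 0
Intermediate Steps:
s = -20
(s + b(n(-2)))**2 = (-20 + 20)**2 = 0**2 = 0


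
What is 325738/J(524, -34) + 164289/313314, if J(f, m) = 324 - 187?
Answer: 34026927775/14308006 ≈ 2378.2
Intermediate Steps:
J(f, m) = 137
325738/J(524, -34) + 164289/313314 = 325738/137 + 164289/313314 = 325738*(1/137) + 164289*(1/313314) = 325738/137 + 54763/104438 = 34026927775/14308006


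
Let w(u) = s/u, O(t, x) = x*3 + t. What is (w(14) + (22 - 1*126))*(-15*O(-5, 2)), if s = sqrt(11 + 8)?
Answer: 1560 - 15*sqrt(19)/14 ≈ 1555.3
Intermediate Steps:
O(t, x) = t + 3*x (O(t, x) = 3*x + t = t + 3*x)
s = sqrt(19) ≈ 4.3589
w(u) = sqrt(19)/u
(w(14) + (22 - 1*126))*(-15*O(-5, 2)) = (sqrt(19)/14 + (22 - 1*126))*(-15*(-5 + 3*2)) = (sqrt(19)*(1/14) + (22 - 126))*(-15*(-5 + 6)) = (sqrt(19)/14 - 104)*(-15*1) = (-104 + sqrt(19)/14)*(-15) = 1560 - 15*sqrt(19)/14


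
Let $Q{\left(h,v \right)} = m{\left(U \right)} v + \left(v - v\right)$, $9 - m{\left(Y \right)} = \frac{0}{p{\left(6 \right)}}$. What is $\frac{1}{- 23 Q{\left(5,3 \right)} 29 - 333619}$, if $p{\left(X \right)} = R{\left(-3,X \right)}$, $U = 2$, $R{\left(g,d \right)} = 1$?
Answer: $- \frac{1}{351628} \approx -2.8439 \cdot 10^{-6}$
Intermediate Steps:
$p{\left(X \right)} = 1$
$m{\left(Y \right)} = 9$ ($m{\left(Y \right)} = 9 - \frac{0}{1} = 9 - 0 \cdot 1 = 9 - 0 = 9 + 0 = 9$)
$Q{\left(h,v \right)} = 9 v$ ($Q{\left(h,v \right)} = 9 v + \left(v - v\right) = 9 v + 0 = 9 v$)
$\frac{1}{- 23 Q{\left(5,3 \right)} 29 - 333619} = \frac{1}{- 23 \cdot 9 \cdot 3 \cdot 29 - 333619} = \frac{1}{\left(-23\right) 27 \cdot 29 - 333619} = \frac{1}{\left(-621\right) 29 - 333619} = \frac{1}{-18009 - 333619} = \frac{1}{-351628} = - \frac{1}{351628}$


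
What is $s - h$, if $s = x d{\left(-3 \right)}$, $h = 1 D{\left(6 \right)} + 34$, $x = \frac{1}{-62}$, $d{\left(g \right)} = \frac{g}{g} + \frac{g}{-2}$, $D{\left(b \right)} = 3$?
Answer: $- \frac{4593}{124} \approx -37.04$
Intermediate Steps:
$d{\left(g \right)} = 1 - \frac{g}{2}$ ($d{\left(g \right)} = 1 + g \left(- \frac{1}{2}\right) = 1 - \frac{g}{2}$)
$x = - \frac{1}{62} \approx -0.016129$
$h = 37$ ($h = 1 \cdot 3 + 34 = 3 + 34 = 37$)
$s = - \frac{5}{124}$ ($s = - \frac{1 - - \frac{3}{2}}{62} = - \frac{1 + \frac{3}{2}}{62} = \left(- \frac{1}{62}\right) \frac{5}{2} = - \frac{5}{124} \approx -0.040323$)
$s - h = - \frac{5}{124} - 37 = - \frac{4593}{124}$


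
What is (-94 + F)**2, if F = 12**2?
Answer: 2500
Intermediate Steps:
F = 144
(-94 + F)**2 = (-94 + 144)**2 = 50**2 = 2500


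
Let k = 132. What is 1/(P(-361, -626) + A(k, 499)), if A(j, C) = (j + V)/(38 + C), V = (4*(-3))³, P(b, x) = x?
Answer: -179/112586 ≈ -0.0015899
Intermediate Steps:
V = -1728 (V = (-12)³ = -1728)
A(j, C) = (-1728 + j)/(38 + C) (A(j, C) = (j - 1728)/(38 + C) = (-1728 + j)/(38 + C))
1/(P(-361, -626) + A(k, 499)) = 1/(-626 + (-1728 + 132)/(38 + 499)) = 1/(-626 - 1596/537) = 1/(-626 + (1/537)*(-1596)) = 1/(-626 - 532/179) = 1/(-112586/179) = -179/112586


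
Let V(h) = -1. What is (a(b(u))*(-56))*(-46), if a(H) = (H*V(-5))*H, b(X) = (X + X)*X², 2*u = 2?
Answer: -10304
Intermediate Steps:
u = 1 (u = (½)*2 = 1)
b(X) = 2*X³ (b(X) = (2*X)*X² = 2*X³)
a(H) = -H² (a(H) = (H*(-1))*H = (-H)*H = -H²)
(a(b(u))*(-56))*(-46) = (-(2*1³)²*(-56))*(-46) = (-(2*1)²*(-56))*(-46) = (-1*2²*(-56))*(-46) = (-1*4*(-56))*(-46) = -4*(-56)*(-46) = 224*(-46) = -10304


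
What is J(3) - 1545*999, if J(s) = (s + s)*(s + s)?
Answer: -1543419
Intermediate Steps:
J(s) = 4*s**2 (J(s) = (2*s)*(2*s) = 4*s**2)
J(3) - 1545*999 = 4*3**2 - 1545*999 = 4*9 - 1543455 = 36 - 1543455 = -1543419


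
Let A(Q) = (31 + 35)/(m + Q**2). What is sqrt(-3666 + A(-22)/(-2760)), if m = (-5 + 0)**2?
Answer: I*sqrt(50243941687285)/117070 ≈ 60.547*I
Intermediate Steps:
m = 25 (m = (-5)**2 = 25)
A(Q) = 66/(25 + Q**2) (A(Q) = (31 + 35)/(25 + Q**2) = 66/(25 + Q**2))
sqrt(-3666 + A(-22)/(-2760)) = sqrt(-3666 + (66/(25 + (-22)**2))/(-2760)) = sqrt(-3666 + (66/(25 + 484))*(-1/2760)) = sqrt(-3666 + (66/509)*(-1/2760)) = sqrt(-3666 - 11/234140) = sqrt(-858357251/234140) = I*sqrt(50243941687285)/117070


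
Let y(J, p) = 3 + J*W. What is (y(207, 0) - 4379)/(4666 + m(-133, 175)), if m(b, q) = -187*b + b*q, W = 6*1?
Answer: -1567/3131 ≈ -0.50048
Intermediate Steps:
W = 6
y(J, p) = 3 + 6*J (y(J, p) = 3 + J*6 = 3 + 6*J)
(y(207, 0) - 4379)/(4666 + m(-133, 175)) = ((3 + 6*207) - 4379)/(4666 - 133*(-187 + 175)) = ((3 + 1242) - 4379)/(4666 - 133*(-12)) = (1245 - 4379)/(4666 + 1596) = -3134/6262 = -3134*1/6262 = -1567/3131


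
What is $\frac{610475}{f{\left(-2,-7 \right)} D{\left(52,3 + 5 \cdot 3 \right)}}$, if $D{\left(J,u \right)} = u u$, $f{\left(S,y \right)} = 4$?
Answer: $\frac{610475}{1296} \approx 471.05$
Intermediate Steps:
$D{\left(J,u \right)} = u^{2}$
$\frac{610475}{f{\left(-2,-7 \right)} D{\left(52,3 + 5 \cdot 3 \right)}} = \frac{610475}{4 \left(3 + 5 \cdot 3\right)^{2}} = \frac{610475}{4 \left(3 + 15\right)^{2}} = \frac{610475}{4 \cdot 18^{2}} = \frac{610475}{4 \cdot 324} = \frac{610475}{1296}$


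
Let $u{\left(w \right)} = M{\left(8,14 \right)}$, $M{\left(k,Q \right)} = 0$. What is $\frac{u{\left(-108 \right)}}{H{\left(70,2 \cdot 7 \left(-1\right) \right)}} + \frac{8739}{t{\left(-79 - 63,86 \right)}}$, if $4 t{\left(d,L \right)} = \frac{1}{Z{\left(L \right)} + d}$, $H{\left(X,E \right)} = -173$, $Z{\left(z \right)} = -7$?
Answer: $-5208444$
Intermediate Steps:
$t{\left(d,L \right)} = \frac{1}{4 \left(-7 + d\right)}$
$u{\left(w \right)} = 0$
$\frac{u{\left(-108 \right)}}{H{\left(70,2 \cdot 7 \left(-1\right) \right)}} + \frac{8739}{t{\left(-79 - 63,86 \right)}} = \frac{0}{-173} + \frac{8739}{\frac{1}{4} \frac{1}{-7 - 142}} = 0 \left(- \frac{1}{173}\right) + \frac{8739}{\frac{1}{4} \frac{1}{-7 - 142}} = 0 + \frac{8739}{\frac{1}{4} \frac{1}{-149}} = 0 + \frac{8739}{\frac{1}{4} \left(- \frac{1}{149}\right)} = 0 + \frac{8739}{- \frac{1}{596}} = 0 + 8739 \left(-596\right) = 0 - 5208444 = -5208444$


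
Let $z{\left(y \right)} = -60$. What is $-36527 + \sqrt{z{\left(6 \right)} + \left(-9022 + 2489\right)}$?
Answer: $-36527 + i \sqrt{6593} \approx -36527.0 + 81.197 i$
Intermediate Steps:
$-36527 + \sqrt{z{\left(6 \right)} + \left(-9022 + 2489\right)} = -36527 + \sqrt{-60 + \left(-9022 + 2489\right)} = -36527 + \sqrt{-60 - 6533} = -36527 + \sqrt{-6593} = -36527 + i \sqrt{6593}$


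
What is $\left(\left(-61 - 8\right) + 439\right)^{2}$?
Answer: $136900$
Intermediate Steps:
$\left(\left(-61 - 8\right) + 439\right)^{2} = \left(-69 + 439\right)^{2} = 370^{2} = 136900$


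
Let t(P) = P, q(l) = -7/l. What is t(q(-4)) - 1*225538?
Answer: -902145/4 ≈ -2.2554e+5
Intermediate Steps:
t(q(-4)) - 1*225538 = -7/(-4) - 1*225538 = -7*(-1/4) - 225538 = 7/4 - 225538 = -902145/4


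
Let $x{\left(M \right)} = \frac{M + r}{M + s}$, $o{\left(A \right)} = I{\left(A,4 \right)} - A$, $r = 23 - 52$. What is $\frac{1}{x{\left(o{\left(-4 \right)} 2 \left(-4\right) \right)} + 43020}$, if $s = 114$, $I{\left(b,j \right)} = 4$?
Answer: $\frac{50}{2150907} \approx 2.3246 \cdot 10^{-5}$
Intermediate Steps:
$r = -29$
$o{\left(A \right)} = 4 - A$
$x{\left(M \right)} = \frac{-29 + M}{114 + M}$ ($x{\left(M \right)} = \frac{M - 29}{M + 114} = \frac{-29 + M}{114 + M}$)
$\frac{1}{x{\left(o{\left(-4 \right)} 2 \left(-4\right) \right)} + 43020} = \frac{1}{\frac{-29 + \left(4 - -4\right) 2 \left(-4\right)}{114 + \left(4 - -4\right) 2 \left(-4\right)} + 43020} = \frac{1}{\frac{-29 + \left(4 + 4\right) 2 \left(-4\right)}{114 + \left(4 + 4\right) 2 \left(-4\right)} + 43020} = \frac{1}{\frac{-29 + 8 \cdot 2 \left(-4\right)}{114 + 8 \cdot 2 \left(-4\right)} + 43020} = \frac{1}{\frac{-29 + 16 \left(-4\right)}{114 + 16 \left(-4\right)} + 43020} = \frac{1}{\frac{-29 - 64}{114 - 64} + 43020} = \frac{1}{\frac{1}{50} \left(-93\right) + 43020} = \frac{1}{- \frac{93}{50} + 43020} = \frac{1}{\frac{2150907}{50}} = \frac{50}{2150907}$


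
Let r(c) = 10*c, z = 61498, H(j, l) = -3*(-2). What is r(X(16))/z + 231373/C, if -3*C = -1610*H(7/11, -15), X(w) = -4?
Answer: 7114423977/99011780 ≈ 71.854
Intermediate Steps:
H(j, l) = 6
C = 3220 (C = -(-1610)*6/3 = -⅓*(-9660) = 3220)
r(X(16))/z + 231373/C = (10*(-4))/61498 + 231373/3220 = -40*1/61498 + 231373*(1/3220) = -20/30749 + 231373/3220 = 7114423977/99011780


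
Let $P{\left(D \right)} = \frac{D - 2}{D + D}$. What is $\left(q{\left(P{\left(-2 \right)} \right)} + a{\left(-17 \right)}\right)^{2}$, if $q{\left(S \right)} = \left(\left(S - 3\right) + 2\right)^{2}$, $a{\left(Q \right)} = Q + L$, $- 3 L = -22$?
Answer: $\frac{841}{9} \approx 93.444$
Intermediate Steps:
$L = \frac{22}{3}$ ($L = \left(- \frac{1}{3}\right) \left(-22\right) = \frac{22}{3} \approx 7.3333$)
$a{\left(Q \right)} = \frac{22}{3} + Q$ ($a{\left(Q \right)} = Q + \frac{22}{3} = \frac{22}{3} + Q$)
$P{\left(D \right)} = \frac{-2 + D}{2 D}$
$q{\left(S \right)} = \left(-1 + S\right)^{2}$ ($q{\left(S \right)} = \left(\left(-3 + S\right) + 2\right)^{2} = \left(-1 + S\right)^{2}$)
$\left(q{\left(P{\left(-2 \right)} \right)} + a{\left(-17 \right)}\right)^{2} = \left(\left(-1 + \frac{-2 - 2}{2 \left(-2\right)}\right)^{2} + \left(\frac{22}{3} - 17\right)\right)^{2} = \left(\left(-1 + \frac{1}{2} \left(- \frac{1}{2}\right) \left(-4\right)\right)^{2} - \frac{29}{3}\right)^{2} = \left(\left(-1 + 1\right)^{2} - \frac{29}{3}\right)^{2} = \left(0^{2} - \frac{29}{3}\right)^{2} = \left(0 - \frac{29}{3}\right)^{2} = \left(- \frac{29}{3}\right)^{2} = \frac{841}{9}$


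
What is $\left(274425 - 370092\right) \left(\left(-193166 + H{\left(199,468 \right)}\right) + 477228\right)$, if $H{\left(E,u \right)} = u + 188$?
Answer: $-27238116906$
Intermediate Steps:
$H{\left(E,u \right)} = 188 + u$
$\left(274425 - 370092\right) \left(\left(-193166 + H{\left(199,468 \right)}\right) + 477228\right) = \left(274425 - 370092\right) \left(\left(-193166 + \left(188 + 468\right)\right) + 477228\right) = - 95667 \left(\left(-193166 + 656\right) + 477228\right) = - 95667 \left(-192510 + 477228\right) = \left(-95667\right) 284718 = -27238116906$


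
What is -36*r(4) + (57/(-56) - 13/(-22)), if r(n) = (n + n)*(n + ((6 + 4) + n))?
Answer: -3193607/616 ≈ -5184.4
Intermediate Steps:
r(n) = 2*n*(10 + 2*n) (r(n) = (2*n)*(n + (10 + n)) = (2*n)*(10 + 2*n) = 2*n*(10 + 2*n))
-36*r(4) + (57/(-56) - 13/(-22)) = -144*4*(5 + 4) + (57/(-56) - 13/(-22)) = -144*4*9 + (57*(-1/56) - 13*(-1/22)) = -36*144 + (-57/56 + 13/22) = -5184 - 263/616 = -3193607/616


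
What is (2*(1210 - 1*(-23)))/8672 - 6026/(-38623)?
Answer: 73750895/167469328 ≈ 0.44038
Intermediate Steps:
(2*(1210 - 1*(-23)))/8672 - 6026/(-38623) = (2*(1210 + 23))*(1/8672) - 6026*(-1/38623) = (2*1233)*(1/8672) + 6026/38623 = 2466*(1/8672) + 6026/38623 = 1233/4336 + 6026/38623 = 73750895/167469328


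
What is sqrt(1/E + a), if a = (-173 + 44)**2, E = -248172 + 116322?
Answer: sqrt(1285751887514)/8790 ≈ 129.00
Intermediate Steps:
E = -131850
a = 16641 (a = (-129)**2 = 16641)
sqrt(1/E + a) = sqrt(1/(-131850) + 16641) = sqrt(-1/131850 + 16641) = sqrt(2194115849/131850) = sqrt(1285751887514)/8790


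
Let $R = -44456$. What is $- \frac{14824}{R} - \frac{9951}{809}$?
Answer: $- \frac{53798630}{4495613} \approx -11.967$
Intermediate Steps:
$- \frac{14824}{R} - \frac{9951}{809} = - \frac{14824}{-44456} - \frac{9951}{809} = \left(-14824\right) \left(- \frac{1}{44456}\right) - \frac{9951}{809} = \frac{1853}{5557} - \frac{9951}{809} = - \frac{53798630}{4495613}$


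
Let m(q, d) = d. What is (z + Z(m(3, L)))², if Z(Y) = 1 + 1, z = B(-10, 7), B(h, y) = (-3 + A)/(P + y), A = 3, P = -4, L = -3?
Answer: 4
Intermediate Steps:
B(h, y) = 0 (B(h, y) = (-3 + 3)/(-4 + y) = 0/(-4 + y) = 0)
z = 0
Z(Y) = 2
(z + Z(m(3, L)))² = (0 + 2)² = 2² = 4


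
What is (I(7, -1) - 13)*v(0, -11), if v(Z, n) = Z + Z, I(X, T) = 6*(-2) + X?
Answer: 0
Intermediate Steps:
I(X, T) = -12 + X
v(Z, n) = 2*Z
(I(7, -1) - 13)*v(0, -11) = ((-12 + 7) - 13)*(2*0) = (-5 - 13)*0 = -18*0 = 0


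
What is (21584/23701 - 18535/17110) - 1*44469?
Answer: -3606664328677/81104822 ≈ -44469.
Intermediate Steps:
(21584/23701 - 18535/17110) - 1*44469 = (21584*(1/23701) - 18535*1/17110) - 44469 = (21584/23701 - 3707/3422) - 44469 = -13999159/81104822 - 44469 = -3606664328677/81104822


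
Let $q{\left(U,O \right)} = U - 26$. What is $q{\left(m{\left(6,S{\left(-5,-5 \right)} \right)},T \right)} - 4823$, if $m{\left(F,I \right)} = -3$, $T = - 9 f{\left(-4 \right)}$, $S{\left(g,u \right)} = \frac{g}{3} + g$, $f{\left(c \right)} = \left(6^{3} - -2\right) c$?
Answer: $-4852$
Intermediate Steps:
$f{\left(c \right)} = 218 c$ ($f{\left(c \right)} = \left(216 + 2\right) c = 218 c$)
$S{\left(g,u \right)} = \frac{4 g}{3}$ ($S{\left(g,u \right)} = g \frac{1}{3} + g = \frac{g}{3} + g = \frac{4 g}{3}$)
$T = 7848$ ($T = - 9 \cdot 218 \left(-4\right) = \left(-9\right) \left(-872\right) = 7848$)
$q{\left(U,O \right)} = -26 + U$
$q{\left(m{\left(6,S{\left(-5,-5 \right)} \right)},T \right)} - 4823 = \left(-26 - 3\right) - 4823 = -29 - 4823 = -4852$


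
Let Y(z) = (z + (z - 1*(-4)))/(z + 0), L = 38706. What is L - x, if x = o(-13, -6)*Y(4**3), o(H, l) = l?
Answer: 309747/8 ≈ 38718.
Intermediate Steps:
Y(z) = (4 + 2*z)/z (Y(z) = (z + (z + 4))/z = (z + (4 + z))/z = (4 + 2*z)/z)
x = -99/8 (x = -6*(2 + 4/(4**3)) = -6*(2 + 4/64) = -6*(2 + 4*(1/64)) = -6*(2 + 1/16) = -6*33/16 = -99/8 ≈ -12.375)
L - x = 38706 - 1*(-99/8) = 38706 + 99/8 = 309747/8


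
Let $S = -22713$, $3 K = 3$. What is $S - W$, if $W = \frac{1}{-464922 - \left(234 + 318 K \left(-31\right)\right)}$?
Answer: $- \frac{10341183473}{455298} \approx -22713.0$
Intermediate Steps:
$K = 1$ ($K = \frac{1}{3} \cdot 3 = 1$)
$W = - \frac{1}{455298}$ ($W = \frac{1}{-464922 - \left(234 + 318 \cdot 1 \left(-31\right)\right)} = \frac{1}{-464922 - -9624} = \frac{1}{-464922 + \left(-234 + 9858\right)} = \frac{1}{-464922 + 9624} = \frac{1}{-455298} = - \frac{1}{455298} \approx -2.1964 \cdot 10^{-6}$)
$S - W = -22713 - - \frac{1}{455298} = -22713 + \frac{1}{455298} = - \frac{10341183473}{455298}$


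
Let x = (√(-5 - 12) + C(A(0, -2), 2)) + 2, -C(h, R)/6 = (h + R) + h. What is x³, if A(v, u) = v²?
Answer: (-10 + I*√17)³ ≈ -490.0 + 1166.8*I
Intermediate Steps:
C(h, R) = -12*h - 6*R (C(h, R) = -6*((h + R) + h) = -6*((R + h) + h) = -6*(R + 2*h) = -12*h - 6*R)
x = -10 + I*√17 (x = (√(-5 - 12) + (-12*0² - 6*2)) + 2 = (√(-17) + (-12*0 - 12)) + 2 = (I*√17 + (0 - 12)) + 2 = (I*√17 - 12) + 2 = (-12 + I*√17) + 2 = -10 + I*√17 ≈ -10.0 + 4.1231*I)
x³ = (-10 + I*√17)³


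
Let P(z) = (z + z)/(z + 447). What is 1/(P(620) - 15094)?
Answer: -1067/16104058 ≈ -6.6257e-5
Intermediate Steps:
P(z) = 2*z/(447 + z) (P(z) = (2*z)/(447 + z) = 2*z/(447 + z))
1/(P(620) - 15094) = 1/(2*620/(447 + 620) - 15094) = 1/(2*620/1067 - 15094) = 1/(2*620*(1/1067) - 15094) = 1/(1240/1067 - 15094) = 1/(-16104058/1067) = -1067/16104058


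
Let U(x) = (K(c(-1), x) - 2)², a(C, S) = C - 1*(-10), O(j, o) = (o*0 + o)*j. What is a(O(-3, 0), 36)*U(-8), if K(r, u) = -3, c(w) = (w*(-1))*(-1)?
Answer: 250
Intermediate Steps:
c(w) = w (c(w) = -w*(-1) = w)
O(j, o) = j*o (O(j, o) = (0 + o)*j = o*j = j*o)
a(C, S) = 10 + C (a(C, S) = C + 10 = 10 + C)
U(x) = 25 (U(x) = (-3 - 2)² = (-5)² = 25)
a(O(-3, 0), 36)*U(-8) = (10 - 3*0)*25 = (10 + 0)*25 = 10*25 = 250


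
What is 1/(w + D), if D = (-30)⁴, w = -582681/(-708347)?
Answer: 708347/573761652681 ≈ 1.2346e-6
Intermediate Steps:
w = 582681/708347 (w = -582681*(-1/708347) = 582681/708347 ≈ 0.82259)
D = 810000
1/(w + D) = 1/(582681/708347 + 810000) = 1/(573761652681/708347) = 708347/573761652681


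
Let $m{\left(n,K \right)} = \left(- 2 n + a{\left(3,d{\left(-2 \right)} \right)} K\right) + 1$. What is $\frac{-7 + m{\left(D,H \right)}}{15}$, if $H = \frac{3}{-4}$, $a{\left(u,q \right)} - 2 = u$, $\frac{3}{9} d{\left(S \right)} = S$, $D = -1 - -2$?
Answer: $- \frac{47}{60} \approx -0.78333$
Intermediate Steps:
$D = 1$ ($D = -1 + 2 = 1$)
$d{\left(S \right)} = 3 S$
$a{\left(u,q \right)} = 2 + u$
$H = - \frac{3}{4}$ ($H = 3 \left(- \frac{1}{4}\right) = - \frac{3}{4} \approx -0.75$)
$m{\left(n,K \right)} = 1 - 2 n + 5 K$ ($m{\left(n,K \right)} = \left(- 2 n + \left(2 + 3\right) K\right) + 1 = \left(- 2 n + 5 K\right) + 1 = 1 - 2 n + 5 K$)
$\frac{-7 + m{\left(D,H \right)}}{15} = \frac{-7 + \left(1 - 2 + 5 \left(- \frac{3}{4}\right)\right)}{15} = \left(-7 - \frac{19}{4}\right) \frac{1}{15} = \left(- \frac{47}{4}\right) \frac{1}{15} = - \frac{47}{60}$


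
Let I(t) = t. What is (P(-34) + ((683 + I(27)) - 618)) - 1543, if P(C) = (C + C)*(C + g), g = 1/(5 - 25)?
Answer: 4322/5 ≈ 864.40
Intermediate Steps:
g = -1/20 (g = 1/(-20) = -1/20 ≈ -0.050000)
P(C) = 2*C*(-1/20 + C) (P(C) = (C + C)*(C - 1/20) = (2*C)*(-1/20 + C) = 2*C*(-1/20 + C))
(P(-34) + ((683 + I(27)) - 618)) - 1543 = ((⅒)*(-34)*(-1 + 20*(-34)) + ((683 + 27) - 618)) - 1543 = ((⅒)*(-34)*(-1 - 680) + (710 - 618)) - 1543 = ((⅒)*(-34)*(-681) + 92) - 1543 = (11577/5 + 92) - 1543 = 12037/5 - 1543 = 4322/5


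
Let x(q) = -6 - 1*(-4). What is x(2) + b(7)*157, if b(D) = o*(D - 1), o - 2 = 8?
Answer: 9418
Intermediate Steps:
o = 10 (o = 2 + 8 = 10)
b(D) = -10 + 10*D (b(D) = 10*(D - 1) = 10*(-1 + D) = -10 + 10*D)
x(q) = -2 (x(q) = -6 + 4 = -2)
x(2) + b(7)*157 = -2 + (-10 + 10*7)*157 = -2 + (-10 + 70)*157 = -2 + 60*157 = -2 + 9420 = 9418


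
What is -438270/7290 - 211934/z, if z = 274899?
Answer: -1355833151/22266819 ≈ -60.890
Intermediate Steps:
-438270/7290 - 211934/z = -438270/7290 - 211934/274899 = -438270*1/7290 - 211934*1/274899 = -14609/243 - 211934/274899 = -1355833151/22266819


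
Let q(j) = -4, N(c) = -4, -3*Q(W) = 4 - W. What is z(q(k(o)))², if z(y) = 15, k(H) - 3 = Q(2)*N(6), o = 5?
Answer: 225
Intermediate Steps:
Q(W) = -4/3 + W/3 (Q(W) = -(4 - W)/3 = -4/3 + W/3)
k(H) = 17/3 (k(H) = 3 + (-4/3 + (⅓)*2)*(-4) = 3 + (-4/3 + ⅔)*(-4) = 3 - ⅔*(-4) = 3 + 8/3 = 17/3)
z(q(k(o)))² = 15² = 225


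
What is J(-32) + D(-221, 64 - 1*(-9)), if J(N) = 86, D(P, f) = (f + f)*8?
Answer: 1254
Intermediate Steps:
D(P, f) = 16*f (D(P, f) = (2*f)*8 = 16*f)
J(-32) + D(-221, 64 - 1*(-9)) = 86 + 16*(64 - 1*(-9)) = 86 + 16*(64 + 9) = 86 + 16*73 = 86 + 1168 = 1254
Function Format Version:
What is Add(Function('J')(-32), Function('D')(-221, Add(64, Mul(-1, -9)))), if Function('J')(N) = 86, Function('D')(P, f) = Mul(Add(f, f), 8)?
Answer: 1254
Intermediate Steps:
Function('D')(P, f) = Mul(16, f) (Function('D')(P, f) = Mul(Mul(2, f), 8) = Mul(16, f))
Add(Function('J')(-32), Function('D')(-221, Add(64, Mul(-1, -9)))) = Add(86, Mul(16, Add(64, Mul(-1, -9)))) = Add(86, Mul(16, Add(64, 9))) = Add(86, Mul(16, 73)) = Add(86, 1168) = 1254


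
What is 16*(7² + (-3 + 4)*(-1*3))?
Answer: 736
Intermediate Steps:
16*(7² + (-3 + 4)*(-1*3)) = 16*(49 + 1*(-3)) = 16*(49 - 3) = 16*46 = 736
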